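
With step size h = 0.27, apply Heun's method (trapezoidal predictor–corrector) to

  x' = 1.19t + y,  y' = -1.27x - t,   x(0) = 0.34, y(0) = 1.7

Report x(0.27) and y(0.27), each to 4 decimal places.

Heun on (x,y): k1 = f(t_n, state_n); k2 = f(t_n + h, state_n + h·k1); state_{n+1} = state_n + (h/2)·(k1 + k2).
0.000000: (0.340000, 1.700000)
  k1 = (1.700000, -0.431800)
  predictor → (0.799000, 1.583414)
  k2 = (1.904714, -1.284730)
  → (0.826636, 1.468268)
(x(0.27), y(0.27)) ≈ (0.8266, 1.4683)

0.8266, 1.4683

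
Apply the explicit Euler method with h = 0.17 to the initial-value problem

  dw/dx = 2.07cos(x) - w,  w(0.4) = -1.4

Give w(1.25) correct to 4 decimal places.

0.2959

Euler: w_{n+1} = w_n + h·f(x_n, w_n).
x=0.400000, w=-1.400000: f=3.306596 → w ← -1.400000 + 0.17·3.306596 = -0.837879
x=0.570000, w=-0.837879: f=2.580614 → w ← -0.837879 + 0.17·2.580614 = -0.399174
x=0.740000, w=-0.399174: f=1.927804 → w ← -0.399174 + 0.17·1.927804 = -0.071448
x=0.910000, w=-0.071448: f=1.341901 → w ← -0.071448 + 0.17·1.341901 = 0.156676
x=1.080000, w=0.156676: f=0.818974 → w ← 0.156676 + 0.17·0.818974 = 0.295901
w(1.25) ≈ 0.2959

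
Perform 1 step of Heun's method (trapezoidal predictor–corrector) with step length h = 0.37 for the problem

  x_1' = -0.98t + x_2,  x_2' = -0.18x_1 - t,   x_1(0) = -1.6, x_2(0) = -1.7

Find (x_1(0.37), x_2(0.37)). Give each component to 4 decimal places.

Heun on (x_1,x_2): k1 = f(t_n, state_n); k2 = f(t_n + h, state_n + h·k1); state_{n+1} = state_n + (h/2)·(k1 + k2).
0.000000: (-1.600000, -1.700000)
  k1 = (-1.700000, 0.288000)
  predictor → (-2.229000, -1.593440)
  k2 = (-1.956040, 0.031220)
  → (-2.276367, -1.640944)
(x_1(0.37), x_2(0.37)) ≈ (-2.2764, -1.6409)

-2.2764, -1.6409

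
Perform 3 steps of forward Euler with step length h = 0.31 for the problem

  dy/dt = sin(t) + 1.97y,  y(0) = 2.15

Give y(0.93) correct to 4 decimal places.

9.3167

Euler: y_{n+1} = y_n + h·f(t_n, y_n).
t=0.000000, y=2.150000: f=4.235500 → y ← 2.150000 + 0.31·4.235500 = 3.463005
t=0.310000, y=3.463005: f=7.127178 → y ← 3.463005 + 0.31·7.127178 = 5.672430
t=0.620000, y=5.672430: f=11.755723 → y ← 5.672430 + 0.31·11.755723 = 9.316704
y(0.93) ≈ 9.3167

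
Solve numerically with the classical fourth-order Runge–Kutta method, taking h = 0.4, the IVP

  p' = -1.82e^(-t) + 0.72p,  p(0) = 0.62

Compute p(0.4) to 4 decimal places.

0.1249

RK4: k1 = f(t_n, p_n); k2 = f(t_n + h/2, p_n + (h/2)·k1); k3 = f(t_n + h/2, p_n + (h/2)·k2); k4 = f(t_n + h, p_n + h·k3); p_{n+1} = p_n + (h/6)·(k1 + 2k2 + 2k3 + k4).
t=0.000000, p=0.620000:
  k1 = f(0.000000, 0.620000) = -1.373600
  k2 = f(0.200000, 0.345280) = -1.241488
  k3 = f(0.200000, 0.371702) = -1.222464
  k4 = f(0.400000, 0.131014) = -1.125652
  p ← 0.620000 + (0.4/6)·(k1 + 2k2 + 2k3 + k4) = 0.124856
p(0.4) ≈ 0.1249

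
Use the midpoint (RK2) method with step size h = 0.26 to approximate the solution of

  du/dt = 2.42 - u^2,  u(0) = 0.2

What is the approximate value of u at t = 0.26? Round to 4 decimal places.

Midpoint: k1 = f(t_n, u_n); k2 = f(t_n + h/2, u_n + (h/2)·k1); u_{n+1} = u_n + h·k2.
t=0.000000, u=0.200000:
  k1 = f(0.000000, 0.200000) = 2.380000
  k2 = f(0.130000, 0.509400) = 2.160512
  u ← 0.200000 + 0.26·2.160512 = 0.761733
u(0.26) ≈ 0.7617

0.7617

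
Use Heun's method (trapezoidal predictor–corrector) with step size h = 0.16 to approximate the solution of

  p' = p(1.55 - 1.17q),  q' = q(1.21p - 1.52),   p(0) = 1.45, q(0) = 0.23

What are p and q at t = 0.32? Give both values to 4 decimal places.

2.1663, 0.2810

Heun on (p,q): k1 = f(t_n, state_n); k2 = f(t_n + h, state_n + h·k1); state_{n+1} = state_n + (h/2)·(k1 + k2).
0.000000: (1.450000, 0.230000)
  k1 = (1.857305, 0.053935)
  predictor → (1.747169, 0.238630)
  k2 = (2.220308, 0.141764)
  → (1.776209, 0.245656)
0.160000: (1.776209, 0.245656)
  k1 = (2.242611, 0.154570)
  predictor → (2.135027, 0.270387)
  k2 = (2.633870, 0.287525)
  → (2.166327, 0.281023)
(p(0.32), q(0.32)) ≈ (2.1663, 0.2810)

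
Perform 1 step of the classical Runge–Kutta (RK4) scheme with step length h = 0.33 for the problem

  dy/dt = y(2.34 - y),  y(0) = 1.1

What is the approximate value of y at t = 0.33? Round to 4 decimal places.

1.5386

RK4: k1 = f(t_n, y_n); k2 = f(t_n + h/2, y_n + (h/2)·k1); k3 = f(t_n + h/2, y_n + (h/2)·k2); k4 = f(t_n + h, y_n + h·k3); y_{n+1} = y_n + (h/6)·(k1 + 2k2 + 2k3 + k4).
t=0.000000, y=1.100000:
  k1 = f(0.000000, 1.100000) = 1.364000
  k2 = f(0.165000, 1.325060) = 1.344856
  k3 = f(0.165000, 1.321901) = 1.345826
  k4 = f(0.330000, 1.544123) = 1.228932
  y ← 1.100000 + (0.33/6)·(k1 + 2k2 + 2k3 + k4) = 1.538586
y(0.33) ≈ 1.5386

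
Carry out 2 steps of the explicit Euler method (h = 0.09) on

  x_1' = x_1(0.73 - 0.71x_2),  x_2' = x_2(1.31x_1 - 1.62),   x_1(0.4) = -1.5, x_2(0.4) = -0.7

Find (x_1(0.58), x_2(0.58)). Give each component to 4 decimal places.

-1.8255, -0.3119

Euler on (x_1,x_2): x_1_{n+1} = x_1_n + h·x_1', x_2_{n+1} = x_2_n + h·x_2'.
0.400000: (-1.500000, -0.700000); f=(-1.840500, 2.509500) → (-1.665645, -0.474145)
0.490000: (-1.665645, -0.474145); f=(-1.776648, 1.802697) → (-1.825543, -0.311902)
(x_1(0.58), x_2(0.58)) ≈ (-1.8255, -0.3119)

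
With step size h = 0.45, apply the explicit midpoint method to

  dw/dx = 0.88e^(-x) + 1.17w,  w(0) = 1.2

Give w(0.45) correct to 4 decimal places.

Midpoint: k1 = f(x_n, w_n); k2 = f(x_n + h/2, w_n + (h/2)·k1); w_{n+1} = w_n + h·k2.
x=0.000000, w=1.200000:
  k1 = f(0.000000, 1.200000) = 2.284000
  k2 = f(0.225000, 1.713900) = 2.707957
  w ← 1.200000 + 0.45·2.707957 = 2.418581
w(0.45) ≈ 2.4186

2.4186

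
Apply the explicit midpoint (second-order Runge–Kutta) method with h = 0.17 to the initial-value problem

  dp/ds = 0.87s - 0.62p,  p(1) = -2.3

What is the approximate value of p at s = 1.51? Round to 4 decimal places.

-1.1947

Midpoint: k1 = f(s_n, p_n); k2 = f(s_n + h/2, p_n + (h/2)·k1); p_{n+1} = p_n + h·k2.
s=1.000000, p=-2.300000:
  k1 = f(1.000000, -2.300000) = 2.296000
  k2 = f(1.085000, -2.104840) = 2.248951
  p ← -2.300000 + 0.17·2.248951 = -1.917678
s=1.170000, p=-1.917678:
  k1 = f(1.170000, -1.917678) = 2.206861
  k2 = f(1.255000, -1.730095) = 2.164509
  p ← -1.917678 + 0.17·2.164509 = -1.549712
s=1.340000, p=-1.549712:
  k1 = f(1.340000, -1.549712) = 2.126621
  k2 = f(1.425000, -1.368949) = 2.088498
  p ← -1.549712 + 0.17·2.088498 = -1.194667
p(1.51) ≈ -1.1947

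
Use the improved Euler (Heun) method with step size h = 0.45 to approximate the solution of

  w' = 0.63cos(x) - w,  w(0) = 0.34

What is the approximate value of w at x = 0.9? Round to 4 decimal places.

0.4364

Heun: k1 = f(x_n, w_n); k2 = f(x_n + h, w_n + h·k1); w_{n+1} = w_n + (h/2)·(k1 + k2).
x=0.000000, w=0.340000:
  k1 = f(0.000000, 0.340000) = 0.290000
  k2 = f(0.450000, 0.470500) = 0.096782
  w ← 0.340000 + (0.45/2)·(0.290000 + 0.096782) = 0.427026
x=0.450000, w=0.427026:
  k1 = f(0.450000, 0.427026) = 0.140256
  k2 = f(0.900000, 0.490141) = -0.098527
  w ← 0.427026 + (0.45/2)·(0.140256 + (-0.098527)) = 0.436415
w(0.9) ≈ 0.4364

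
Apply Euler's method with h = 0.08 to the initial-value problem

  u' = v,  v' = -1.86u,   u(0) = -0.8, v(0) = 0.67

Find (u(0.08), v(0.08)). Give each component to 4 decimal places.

-0.7464, 0.7890

Euler on (u,v): u_{n+1} = u_n + h·u', v_{n+1} = v_n + h·v'.
0.000000: (-0.800000, 0.670000); f=(0.670000, 1.488000) → (-0.746400, 0.789040)
(u(0.08), v(0.08)) ≈ (-0.7464, 0.7890)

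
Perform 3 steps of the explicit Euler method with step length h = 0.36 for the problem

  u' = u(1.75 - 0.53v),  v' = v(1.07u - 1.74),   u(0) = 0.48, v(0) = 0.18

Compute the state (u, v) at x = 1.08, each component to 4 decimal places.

1.9952, 0.0571

Euler on (u,v): u_{n+1} = u_n + h·u', v_{n+1} = v_n + h·v'.
0.000000: (0.480000, 0.180000); f=(0.794208, -0.220752) → (0.765915, 0.100529)
0.360000: (0.765915, 0.100529); f=(1.299543, -0.092534) → (1.233750, 0.067217)
0.720000: (1.233750, 0.067217); f=(2.115111, -0.028224) → (1.995190, 0.057056)
(u(1.08), v(1.08)) ≈ (1.9952, 0.0571)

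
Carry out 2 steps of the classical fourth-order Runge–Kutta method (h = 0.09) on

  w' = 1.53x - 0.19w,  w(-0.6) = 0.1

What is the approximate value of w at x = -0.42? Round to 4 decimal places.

-0.0413

RK4: k1 = f(x_n, w_n); k2 = f(x_n + h/2, w_n + (h/2)·k1); k3 = f(x_n + h/2, w_n + (h/2)·k2); k4 = f(x_n + h, w_n + h·k3); w_{n+1} = w_n + (h/6)·(k1 + 2k2 + 2k3 + k4).
x=-0.600000, w=0.100000:
  k1 = f(-0.600000, 0.100000) = -0.937000
  k2 = f(-0.555000, 0.057835) = -0.860139
  k3 = f(-0.555000, 0.061294) = -0.860796
  k4 = f(-0.510000, 0.022528) = -0.784580
  w ← 0.100000 + (0.09/6)·(k1 + 2k2 + 2k3 + k4) = 0.022548
x=-0.510000, w=0.022548:
  k1 = f(-0.510000, 0.022548) = -0.784584
  k2 = f(-0.465000, -0.012758) = -0.709026
  k3 = f(-0.465000, -0.009358) = -0.709672
  k4 = f(-0.420000, -0.041322) = -0.634749
  w ← 0.022548 + (0.09/6)·(k1 + 2k2 + 2k3 + k4) = -0.041303
w(-0.42) ≈ -0.0413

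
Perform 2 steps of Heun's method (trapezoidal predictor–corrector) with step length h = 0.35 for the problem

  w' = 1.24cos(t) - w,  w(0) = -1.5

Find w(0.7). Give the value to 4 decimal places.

Heun: k1 = f(t_n, w_n); k2 = f(t_n + h, w_n + h·k1); w_{n+1} = w_n + (h/2)·(k1 + k2).
t=0.000000, w=-1.500000:
  k1 = f(0.000000, -1.500000) = 2.740000
  k2 = f(0.350000, -0.541000) = 1.705822
  w ← -1.500000 + (0.35/2)·(2.740000 + 1.705822) = -0.721981
t=0.350000, w=-0.721981:
  k1 = f(0.350000, -0.721981) = 1.886803
  k2 = f(0.700000, -0.061600) = 1.010004
  w ← -0.721981 + (0.35/2)·(1.886803 + 1.010004) = -0.215040
w(0.7) ≈ -0.2150

-0.2150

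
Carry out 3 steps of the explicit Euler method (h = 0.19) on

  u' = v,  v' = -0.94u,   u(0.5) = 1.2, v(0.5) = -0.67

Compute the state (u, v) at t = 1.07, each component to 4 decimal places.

0.7003, -1.2375

Euler on (u,v): u_{n+1} = u_n + h·u', v_{n+1} = v_n + h·v'.
0.500000: (1.200000, -0.670000); f=(-0.670000, -1.128000) → (1.072700, -0.884320)
0.690000: (1.072700, -0.884320); f=(-0.884320, -1.008338) → (0.904679, -1.075904)
0.880000: (0.904679, -1.075904); f=(-1.075904, -0.850398) → (0.700257, -1.237480)
(u(1.07), v(1.07)) ≈ (0.7003, -1.2375)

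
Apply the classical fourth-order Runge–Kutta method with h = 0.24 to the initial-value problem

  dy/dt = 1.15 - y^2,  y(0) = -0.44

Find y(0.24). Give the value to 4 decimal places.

RK4: k1 = f(t_n, y_n); k2 = f(t_n + h/2, y_n + (h/2)·k1); k3 = f(t_n + h/2, y_n + (h/2)·k2); k4 = f(t_n + h, y_n + h·k3); y_{n+1} = y_n + (h/6)·(k1 + 2k2 + 2k3 + k4).
t=0.000000, y=-0.440000:
  k1 = f(0.000000, -0.440000) = 0.956400
  k2 = f(0.120000, -0.325232) = 1.044224
  k3 = f(0.120000, -0.314693) = 1.050968
  k4 = f(0.240000, -0.187768) = 1.114743
  y ← -0.440000 + (0.24/6)·(k1 + 2k2 + 2k3 + k4) = -0.189539
y(0.24) ≈ -0.1895

-0.1895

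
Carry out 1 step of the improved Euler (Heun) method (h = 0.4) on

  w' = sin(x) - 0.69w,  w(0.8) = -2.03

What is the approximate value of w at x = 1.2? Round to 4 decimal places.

-1.2568

Heun: k1 = f(x_n, w_n); k2 = f(x_n + h, w_n + h·k1); w_{n+1} = w_n + (h/2)·(k1 + k2).
x=0.800000, w=-2.030000:
  k1 = f(0.800000, -2.030000) = 2.118056
  k2 = f(1.200000, -1.182778) = 1.748156
  w ← -2.030000 + (0.4/2)·(2.118056 + 1.748156) = -1.256758
w(1.2) ≈ -1.2568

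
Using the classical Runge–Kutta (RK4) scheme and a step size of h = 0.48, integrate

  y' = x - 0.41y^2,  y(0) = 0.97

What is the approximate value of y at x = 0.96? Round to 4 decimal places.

RK4: k1 = f(x_n, y_n); k2 = f(x_n + h/2, y_n + (h/2)·k1); k3 = f(x_n + h/2, y_n + (h/2)·k2); k4 = f(x_n + h, y_n + h·k3); y_{n+1} = y_n + (h/6)·(k1 + 2k2 + 2k3 + k4).
x=0.000000, y=0.970000:
  k1 = f(0.000000, 0.970000) = -0.385769
  k2 = f(0.240000, 0.877415) = -0.075642
  k3 = f(0.240000, 0.951846) = -0.131464
  k4 = f(0.480000, 0.906897) = 0.142790
  y ← 0.970000 + (0.48/6)·(k1 + 2k2 + 2k3 + k4) = 0.917425
x=0.480000, y=0.917425:
  k1 = f(0.480000, 0.917425) = 0.134916
  k2 = f(0.720000, 0.949805) = 0.350127
  k3 = f(0.720000, 1.001455) = 0.308806
  k4 = f(0.960000, 1.065652) = 0.494399
  y ← 0.917425 + (0.48/6)·(k1 + 2k2 + 2k3 + k4) = 1.073199
y(0.96) ≈ 1.0732

1.0732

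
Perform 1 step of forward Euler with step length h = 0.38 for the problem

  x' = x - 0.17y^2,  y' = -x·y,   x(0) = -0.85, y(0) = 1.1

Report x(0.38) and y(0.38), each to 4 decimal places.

-1.2512, 1.4553

Euler on (x,y): x_{n+1} = x_n + h·x', y_{n+1} = y_n + h·y'.
0.000000: (-0.850000, 1.100000); f=(-1.055700, 0.935000) → (-1.251166, 1.455300)
(x(0.38), y(0.38)) ≈ (-1.2512, 1.4553)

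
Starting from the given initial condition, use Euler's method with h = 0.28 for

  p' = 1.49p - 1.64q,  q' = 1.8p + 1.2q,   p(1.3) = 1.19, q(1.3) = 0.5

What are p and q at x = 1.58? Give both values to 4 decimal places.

1.4569, 1.2678

Euler on (p,q): p_{n+1} = p_n + h·p', q_{n+1} = q_n + h·q'.
1.300000: (1.190000, 0.500000); f=(0.953100, 2.742000) → (1.456868, 1.267760)
(p(1.58), q(1.58)) ≈ (1.4569, 1.2678)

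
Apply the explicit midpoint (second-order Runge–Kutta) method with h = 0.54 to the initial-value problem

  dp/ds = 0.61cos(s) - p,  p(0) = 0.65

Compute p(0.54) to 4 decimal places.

0.6223

Midpoint: k1 = f(s_n, p_n); k2 = f(s_n + h/2, p_n + (h/2)·k1); p_{n+1} = p_n + h·k2.
s=0.000000, p=0.650000:
  k1 = f(0.000000, 0.650000) = -0.040000
  k2 = f(0.270000, 0.639200) = -0.051300
  p ← 0.650000 + 0.54·(-0.051300) = 0.622298
p(0.54) ≈ 0.6223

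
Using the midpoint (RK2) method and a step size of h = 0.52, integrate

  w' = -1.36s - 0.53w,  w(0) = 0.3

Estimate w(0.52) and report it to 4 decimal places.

Midpoint: k1 = f(s_n, w_n); k2 = f(s_n + h/2, w_n + (h/2)·k1); w_{n+1} = w_n + h·k2.
s=0.000000, w=0.300000:
  k1 = f(0.000000, 0.300000) = -0.159000
  k2 = f(0.260000, 0.258660) = -0.490690
  w ← 0.300000 + 0.52·(-0.490690) = 0.044841
w(0.52) ≈ 0.0448

0.0448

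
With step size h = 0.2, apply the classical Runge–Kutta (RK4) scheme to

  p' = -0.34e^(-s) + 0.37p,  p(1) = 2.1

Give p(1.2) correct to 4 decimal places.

2.2377

RK4: k1 = f(s_n, p_n); k2 = f(s_n + h/2, p_n + (h/2)·k1); k3 = f(s_n + h/2, p_n + (h/2)·k2); k4 = f(s_n + h, p_n + h·k3); p_{n+1} = p_n + (h/6)·(k1 + 2k2 + 2k3 + k4).
s=1.000000, p=2.100000:
  k1 = f(1.000000, 2.100000) = 0.651921
  k2 = f(1.100000, 2.165192) = 0.687945
  k3 = f(1.100000, 2.168794) = 0.689278
  k4 = f(1.200000, 2.237856) = 0.725601
  p ← 2.100000 + (0.2/6)·(k1 + 2k2 + 2k3 + k4) = 2.237732
p(1.2) ≈ 2.2377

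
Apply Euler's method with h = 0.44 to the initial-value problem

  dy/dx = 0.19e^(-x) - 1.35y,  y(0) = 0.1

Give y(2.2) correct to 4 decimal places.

0.0361

Euler: y_{n+1} = y_n + h·f(x_n, y_n).
x=0.000000, y=0.100000: f=0.055000 → y ← 0.100000 + 0.44·0.055000 = 0.124200
x=0.440000, y=0.124200: f=-0.045303 → y ← 0.124200 + 0.44·(-0.045303) = 0.104267
x=0.880000, y=0.104267: f=-0.061951 → y ← 0.104267 + 0.44·(-0.061951) = 0.077008
x=1.320000, y=0.077008: f=-0.053205 → y ← 0.077008 + 0.44·(-0.053205) = 0.053598
x=1.760000, y=0.053598: f=-0.039669 → y ← 0.053598 + 0.44·(-0.039669) = 0.036144
y(2.2) ≈ 0.0361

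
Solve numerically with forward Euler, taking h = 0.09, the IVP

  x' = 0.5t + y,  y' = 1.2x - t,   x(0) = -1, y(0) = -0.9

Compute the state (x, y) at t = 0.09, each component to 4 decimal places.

-1.0810, -1.0080

Euler on (x,y): x_{n+1} = x_n + h·x', y_{n+1} = y_n + h·y'.
0.000000: (-1.000000, -0.900000); f=(-0.900000, -1.200000) → (-1.081000, -1.008000)
(x(0.09), y(0.09)) ≈ (-1.0810, -1.0080)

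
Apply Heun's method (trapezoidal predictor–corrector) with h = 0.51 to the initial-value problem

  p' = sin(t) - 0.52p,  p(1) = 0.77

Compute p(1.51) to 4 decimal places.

Heun: k1 = f(t_n, p_n); k2 = f(t_n + h, p_n + h·k1); p_{n+1} = p_n + (h/2)·(k1 + k2).
t=1.000000, p=0.770000:
  k1 = f(1.000000, 0.770000) = 0.441071
  k2 = f(1.510000, 0.994946) = 0.480780
  p ← 0.770000 + (0.51/2)·(0.441071 + 0.480780) = 1.005072
p(1.51) ≈ 1.0051

1.0051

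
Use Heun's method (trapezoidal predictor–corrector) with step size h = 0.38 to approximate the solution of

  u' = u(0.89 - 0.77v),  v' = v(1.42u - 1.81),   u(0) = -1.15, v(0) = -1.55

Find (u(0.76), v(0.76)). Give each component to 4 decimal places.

Heun on (u,v): k1 = f(x_n, state_n); k2 = f(x_n + h, state_n + h·k1); state_{n+1} = state_n + (h/2)·(k1 + k2).
0.000000: (-1.150000, -1.550000)
  k1 = (-2.396025, 5.336650)
  predictor → (-2.060490, 0.477927)
  k2 = (-1.075568, -2.263412)
  → (-1.809603, -0.966085)
0.380000: (-1.809603, -0.966085)
  k1 = (-2.956683, 4.231100)
  predictor → (-2.933142, 0.641733)
  k2 = (-1.161130, -3.834394)
  → (-2.591987, -0.890711)
(u(0.76), v(0.76)) ≈ (-2.5920, -0.8907)

-2.5920, -0.8907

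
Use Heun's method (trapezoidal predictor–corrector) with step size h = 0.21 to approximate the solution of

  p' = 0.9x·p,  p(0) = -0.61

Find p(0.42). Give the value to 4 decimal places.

-0.6601

Heun: k1 = f(x_n, p_n); k2 = f(x_n + h, p_n + h·k1); p_{n+1} = p_n + (h/2)·(k1 + k2).
x=0.000000, p=-0.610000:
  k1 = f(0.000000, -0.610000) = 0.000000
  k2 = f(0.210000, -0.610000) = -0.115290
  p ← -0.610000 + (0.21/2)·(0.000000 + (-0.115290)) = -0.622105
x=0.210000, p=-0.622105:
  k1 = f(0.210000, -0.622105) = -0.117578
  k2 = f(0.420000, -0.646797) = -0.244489
  p ← -0.622105 + (0.21/2)·(-0.117578 + (-0.244489)) = -0.660122
p(0.42) ≈ -0.6601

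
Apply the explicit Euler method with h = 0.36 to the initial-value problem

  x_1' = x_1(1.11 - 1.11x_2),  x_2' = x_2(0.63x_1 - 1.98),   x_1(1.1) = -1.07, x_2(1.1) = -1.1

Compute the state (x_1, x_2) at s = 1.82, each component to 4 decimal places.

-2.7928, 0.0078

Euler on (x_1,x_2): x_1_{n+1} = x_1_n + h·x_1', x_2_{n+1} = x_2_n + h·x_2'.
1.100000: (-1.070000, -1.100000); f=(-2.494170, 2.919510) → (-1.967901, -0.048976)
1.460000: (-1.967901, -0.048976); f=(-2.291353, 0.157693) → (-2.792788, 0.007793)
(x_1(1.82), x_2(1.82)) ≈ (-2.7928, 0.0078)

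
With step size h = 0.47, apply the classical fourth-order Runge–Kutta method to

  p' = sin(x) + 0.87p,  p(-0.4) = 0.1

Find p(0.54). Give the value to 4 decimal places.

RK4: k1 = f(x_n, p_n); k2 = f(x_n + h/2, p_n + (h/2)·k1); k3 = f(x_n + h/2, p_n + (h/2)·k2); k4 = f(x_n + h, p_n + h·k3); p_{n+1} = p_n + (h/6)·(k1 + 2k2 + 2k3 + k4).
x=-0.400000, p=0.100000:
  k1 = f(-0.400000, 0.100000) = -0.302418
  k2 = f(-0.165000, 0.028932) = -0.139082
  k3 = f(-0.165000, 0.067316) = -0.105688
  k4 = f(0.070000, 0.050327) = 0.113727
  p ← 0.100000 + (0.47/6)·(k1 + 2k2 + 2k3 + k4) = 0.046872
x=0.070000, p=0.046872:
  k1 = f(0.070000, 0.046872) = 0.110721
  k2 = f(0.305000, 0.072892) = 0.363709
  k3 = f(0.305000, 0.132344) = 0.415432
  k4 = f(0.540000, 0.242125) = 0.724785
  p ← 0.046872 + (0.47/6)·(k1 + 2k2 + 2k3 + k4) = 0.234385
p(0.54) ≈ 0.2344

0.2344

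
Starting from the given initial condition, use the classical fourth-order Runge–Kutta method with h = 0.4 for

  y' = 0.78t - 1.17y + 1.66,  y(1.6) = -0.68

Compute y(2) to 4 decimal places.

0.5563

RK4: k1 = f(t_n, y_n); k2 = f(t_n + h/2, y_n + (h/2)·k1); k3 = f(t_n + h/2, y_n + (h/2)·k2); k4 = f(t_n + h, y_n + h·k3); y_{n+1} = y_n + (h/6)·(k1 + 2k2 + 2k3 + k4).
t=1.600000, y=-0.680000:
  k1 = f(1.600000, -0.680000) = 3.703600
  k2 = f(1.800000, 0.060720) = 2.992958
  k3 = f(1.800000, -0.081408) = 3.159248
  k4 = f(2.000000, 0.583699) = 2.537072
  y ← -0.680000 + (0.4/6)·(k1 + 2k2 + 2k3 + k4) = 0.556339
y(2) ≈ 0.5563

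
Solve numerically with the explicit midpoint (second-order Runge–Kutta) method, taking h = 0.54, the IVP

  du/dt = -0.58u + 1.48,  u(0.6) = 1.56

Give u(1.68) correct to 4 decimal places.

Midpoint: k1 = f(t_n, u_n); k2 = f(t_n + h/2, u_n + (h/2)·k1); u_{n+1} = u_n + h·k2.
t=0.600000, u=1.560000:
  k1 = f(0.600000, 1.560000) = 0.575200
  k2 = f(0.870000, 1.715304) = 0.485124
  u ← 1.560000 + 0.54·0.485124 = 1.821967
t=1.140000, u=1.821967:
  k1 = f(1.140000, 1.821967) = 0.423259
  k2 = f(1.410000, 1.936247) = 0.356977
  u ← 1.821967 + 0.54·0.356977 = 2.014734
u(1.68) ≈ 2.0147

2.0147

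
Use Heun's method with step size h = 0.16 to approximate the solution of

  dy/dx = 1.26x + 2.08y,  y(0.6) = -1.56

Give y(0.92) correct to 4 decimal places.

-2.5931

Heun: k1 = f(x_n, y_n); k2 = f(x_n + h, y_n + h·k1); y_{n+1} = y_n + (h/2)·(k1 + k2).
x=0.600000, y=-1.560000:
  k1 = f(0.600000, -1.560000) = -2.488800
  k2 = f(0.760000, -1.958208) = -3.115473
  y ← -1.560000 + (0.16/2)·(-2.488800 + (-3.115473)) = -2.008342
x=0.760000, y=-2.008342:
  k1 = f(0.760000, -2.008342) = -3.219751
  k2 = f(0.920000, -2.523502) = -4.089684
  y ← -2.008342 + (0.16/2)·(-3.219751 + (-4.089684)) = -2.593097
y(0.92) ≈ -2.5931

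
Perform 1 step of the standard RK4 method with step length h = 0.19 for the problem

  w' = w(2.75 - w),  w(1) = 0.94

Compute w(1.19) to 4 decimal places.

1.2839

RK4: k1 = f(t_n, w_n); k2 = f(t_n + h/2, w_n + (h/2)·k1); k3 = f(t_n + h/2, w_n + (h/2)·k2); k4 = f(t_n + h, w_n + h·k3); w_{n+1} = w_n + (h/6)·(k1 + 2k2 + 2k3 + k4).
t=1.000000, w=0.940000:
  k1 = f(1.000000, 0.940000) = 1.701400
  k2 = f(1.095000, 1.101633) = 1.815895
  k3 = f(1.095000, 1.112510) = 1.821724
  k4 = f(1.190000, 1.286128) = 1.882727
  w ← 0.940000 + (0.19/6)·(k1 + 2k2 + 2k3 + k4) = 1.283880
w(1.19) ≈ 1.2839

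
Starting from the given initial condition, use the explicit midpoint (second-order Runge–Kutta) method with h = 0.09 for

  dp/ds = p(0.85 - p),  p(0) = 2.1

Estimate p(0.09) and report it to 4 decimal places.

1.8981

Midpoint: k1 = f(s_n, p_n); k2 = f(s_n + h/2, p_n + (h/2)·k1); p_{n+1} = p_n + h·k2.
s=0.000000, p=2.100000:
  k1 = f(0.000000, 2.100000) = -2.625000
  k2 = f(0.045000, 1.981875) = -2.243235
  p ← 2.100000 + 0.09·(-2.243235) = 1.898109
p(0.09) ≈ 1.8981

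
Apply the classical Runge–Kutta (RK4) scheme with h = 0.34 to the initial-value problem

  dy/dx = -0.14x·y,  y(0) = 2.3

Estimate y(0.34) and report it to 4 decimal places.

RK4: k1 = f(x_n, y_n); k2 = f(x_n + h/2, y_n + (h/2)·k1); k3 = f(x_n + h/2, y_n + (h/2)·k2); k4 = f(x_n + h, y_n + h·k3); y_{n+1} = y_n + (h/6)·(k1 + 2k2 + 2k3 + k4).
x=0.000000, y=2.300000:
  k1 = f(0.000000, 2.300000) = 0.000000
  k2 = f(0.170000, 2.300000) = -0.054740
  k3 = f(0.170000, 2.290694) = -0.054519
  k4 = f(0.340000, 2.281464) = -0.108598
  y ← 2.300000 + (0.34/6)·(k1 + 2k2 + 2k3 + k4) = 2.281463
y(0.34) ≈ 2.2815

2.2815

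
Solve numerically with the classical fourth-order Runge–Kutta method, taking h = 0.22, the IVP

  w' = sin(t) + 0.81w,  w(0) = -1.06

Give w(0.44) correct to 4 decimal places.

RK4: k1 = f(t_n, w_n); k2 = f(t_n + h/2, w_n + (h/2)·k1); k3 = f(t_n + h/2, w_n + (h/2)·k2); k4 = f(t_n + h, w_n + h·k3); w_{n+1} = w_n + (h/6)·(k1 + 2k2 + 2k3 + k4).
t=0.000000, w=-1.060000:
  k1 = f(0.000000, -1.060000) = -0.858600
  k2 = f(0.110000, -1.154446) = -0.825323
  k3 = f(0.110000, -1.150786) = -0.822358
  k4 = f(0.220000, -1.240919) = -0.786915
  w ← -1.060000 + (0.22/6)·(k1 + 2k2 + 2k3 + k4) = -1.241165
t=0.220000, w=-1.241165:
  k1 = f(0.220000, -1.241165) = -0.787114
  k2 = f(0.330000, -1.327748) = -0.751433
  k3 = f(0.330000, -1.323823) = -0.748254
  k4 = f(0.440000, -1.405781) = -0.712743
  w ← -1.241165 + (0.22/6)·(k1 + 2k2 + 2k3 + k4) = -1.406137
w(0.44) ≈ -1.4061

-1.4061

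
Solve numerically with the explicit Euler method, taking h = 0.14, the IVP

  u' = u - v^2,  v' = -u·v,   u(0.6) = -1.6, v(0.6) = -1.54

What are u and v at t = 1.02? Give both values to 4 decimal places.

-4.2121, -3.4692

Euler on (u,v): u_{n+1} = u_n + h·u', v_{n+1} = v_n + h·v'.
0.600000: (-1.600000, -1.540000); f=(-3.971600, -2.464000) → (-2.156024, -1.884960)
0.740000: (-2.156024, -1.884960); f=(-5.709098, -4.064019) → (-2.955298, -2.453923)
0.880000: (-2.955298, -2.453923); f=(-8.977034, -7.252072) → (-4.212083, -3.469213)
(u(1.02), v(1.02)) ≈ (-4.2121, -3.4692)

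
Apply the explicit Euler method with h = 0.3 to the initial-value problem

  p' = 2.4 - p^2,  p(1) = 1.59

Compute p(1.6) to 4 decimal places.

1.5494

Euler: p_{n+1} = p_n + h·f(t_n, p_n).
t=1.000000, p=1.590000: f=-0.128100 → p ← 1.590000 + 0.3·(-0.128100) = 1.551570
t=1.300000, p=1.551570: f=-0.007369 → p ← 1.551570 + 0.3·(-0.007369) = 1.549359
p(1.6) ≈ 1.5494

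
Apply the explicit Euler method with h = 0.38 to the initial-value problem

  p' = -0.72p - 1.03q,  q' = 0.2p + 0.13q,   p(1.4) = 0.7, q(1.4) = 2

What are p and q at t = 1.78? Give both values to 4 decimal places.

Euler on (p,q): p_{n+1} = p_n + h·p', q_{n+1} = q_n + h·q'.
1.400000: (0.700000, 2.000000); f=(-2.564000, 0.400000) → (-0.274320, 2.152000)
(p(1.78), q(1.78)) ≈ (-0.2743, 2.1520)

-0.2743, 2.1520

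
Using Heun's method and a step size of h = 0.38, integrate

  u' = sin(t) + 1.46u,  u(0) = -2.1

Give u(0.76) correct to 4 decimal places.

-5.7704

Heun: k1 = f(t_n, u_n); k2 = f(t_n + h, u_n + h·k1); u_{n+1} = u_n + (h/2)·(k1 + k2).
t=0.000000, u=-2.100000:
  k1 = f(0.000000, -2.100000) = -3.066000
  k2 = f(0.380000, -3.265080) = -4.396096
  u ← -2.100000 + (0.38/2)·(-3.066000 + (-4.396096)) = -3.517798
t=0.380000, u=-3.517798:
  k1 = f(0.380000, -3.517798) = -4.765065
  k2 = f(0.760000, -5.328523) = -7.090722
  u ← -3.517798 + (0.38/2)·(-4.765065 + (-7.090722)) = -5.770398
u(0.76) ≈ -5.7704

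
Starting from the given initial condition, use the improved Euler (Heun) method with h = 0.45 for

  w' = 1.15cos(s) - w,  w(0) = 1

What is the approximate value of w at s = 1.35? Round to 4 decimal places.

0.7687

Heun: k1 = f(s_n, w_n); k2 = f(s_n + h, w_n + h·k1); w_{n+1} = w_n + (h/2)·(k1 + k2).
s=0.000000, w=1.000000:
  k1 = f(0.000000, 1.000000) = 0.150000
  k2 = f(0.450000, 1.067500) = -0.031986
  w ← 1.000000 + (0.45/2)·(0.150000 + (-0.031986)) = 1.026553
s=0.450000, w=1.026553:
  k1 = f(0.450000, 1.026553) = 0.008961
  k2 = f(0.900000, 1.030586) = -0.315734
  w ← 1.026553 + (0.45/2)·(0.008961 + (-0.315734)) = 0.957529
s=0.900000, w=0.957529:
  k1 = f(0.900000, 0.957529) = -0.242678
  k2 = f(1.350000, 0.848324) = -0.596467
  w ← 0.957529 + (0.45/2)·(-0.242678 + (-0.596467)) = 0.768722
w(1.35) ≈ 0.7687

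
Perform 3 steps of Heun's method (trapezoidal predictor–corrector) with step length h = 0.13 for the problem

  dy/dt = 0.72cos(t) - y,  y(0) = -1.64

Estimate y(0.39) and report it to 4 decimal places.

Heun: k1 = f(t_n, y_n); k2 = f(t_n + h, y_n + h·k1); y_{n+1} = y_n + (h/2)·(k1 + k2).
t=0.000000, y=-1.640000:
  k1 = f(0.000000, -1.640000) = 2.360000
  k2 = f(0.130000, -1.333200) = 2.047125
  y ← -1.640000 + (0.13/2)·(2.360000 + 2.047125) = -1.353537
t=0.130000, y=-1.353537:
  k1 = f(0.130000, -1.353537) = 2.067461
  k2 = f(0.260000, -1.084767) = 1.780568
  y ← -1.353537 + (0.13/2)·(2.067461 + 1.780568) = -1.103415
t=0.260000, y=-1.103415:
  k1 = f(0.260000, -1.103415) = 1.799216
  k2 = f(0.390000, -0.869517) = 1.535451
  y ← -1.103415 + (0.13/2)·(1.799216 + 1.535451) = -0.886662
y(0.39) ≈ -0.8867

-0.8867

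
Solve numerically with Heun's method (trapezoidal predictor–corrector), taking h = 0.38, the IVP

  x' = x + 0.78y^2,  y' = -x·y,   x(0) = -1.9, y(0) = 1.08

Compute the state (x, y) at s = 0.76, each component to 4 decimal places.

0.5242, 4.0851

Heun on (x,y): k1 = f(s_n, state_n); k2 = f(s_n + h, state_n + h·k1); state_{n+1} = state_n + (h/2)·(k1 + k2).
0.000000: (-1.900000, 1.080000)
  k1 = (-0.990208, 2.052000)
  predictor → (-2.276279, 1.859760)
  k2 = (0.421513, 4.233333)
  → (-2.008052, 2.274213)
0.380000: (-2.008052, 2.274213)
  k1 = (2.026144, 4.566739)
  predictor → (-1.238118, 4.009574)
  k2 = (11.301695, 4.964324)
  → (0.524237, 4.085115)
(x(0.76), y(0.76)) ≈ (0.5242, 4.0851)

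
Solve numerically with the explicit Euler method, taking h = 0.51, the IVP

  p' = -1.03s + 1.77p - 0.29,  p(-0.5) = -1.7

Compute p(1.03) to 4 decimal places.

Euler: p_{n+1} = p_n + h·f(s_n, p_n).
s=-0.500000, p=-1.700000: f=-2.784000 → p ← -1.700000 + 0.51·(-2.784000) = -3.119840
s=0.010000, p=-3.119840: f=-5.822417 → p ← -3.119840 + 0.51·(-5.822417) = -6.089273
s=0.520000, p=-6.089273: f=-11.603612 → p ← -6.089273 + 0.51·(-11.603612) = -12.007115
p(1.03) ≈ -12.0071

-12.0071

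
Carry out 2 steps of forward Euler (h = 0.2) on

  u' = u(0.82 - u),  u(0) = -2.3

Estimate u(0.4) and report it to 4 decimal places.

-7.1381

Euler: u_{n+1} = u_n + h·f(x_n, u_n).
x=0.000000, u=-2.300000: f=-7.176000 → u ← -2.300000 + 0.2·(-7.176000) = -3.735200
x=0.200000, u=-3.735200: f=-17.014583 → u ← -3.735200 + 0.2·(-17.014583) = -7.138117
u(0.4) ≈ -7.1381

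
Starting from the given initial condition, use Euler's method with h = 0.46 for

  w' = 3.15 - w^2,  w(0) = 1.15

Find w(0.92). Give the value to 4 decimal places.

Euler: w_{n+1} = w_n + h·f(s_n, w_n).
s=0.000000, w=1.150000: f=1.827500 → w ← 1.150000 + 0.46·1.827500 = 1.990650
s=0.460000, w=1.990650: f=-0.812687 → w ← 1.990650 + 0.46·(-0.812687) = 1.616814
w(0.92) ≈ 1.6168

1.6168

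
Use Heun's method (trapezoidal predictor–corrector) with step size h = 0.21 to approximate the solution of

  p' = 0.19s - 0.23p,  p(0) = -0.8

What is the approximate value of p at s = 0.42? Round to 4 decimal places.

-0.7100

Heun: k1 = f(s_n, p_n); k2 = f(s_n + h, p_n + h·k1); p_{n+1} = p_n + (h/2)·(k1 + k2).
s=0.000000, p=-0.800000:
  k1 = f(0.000000, -0.800000) = 0.184000
  k2 = f(0.210000, -0.761360) = 0.215013
  p ← -0.800000 + (0.21/2)·(0.184000 + 0.215013) = -0.758104
s=0.210000, p=-0.758104:
  k1 = f(0.210000, -0.758104) = 0.214264
  k2 = f(0.420000, -0.713108) = 0.243815
  p ← -0.758104 + (0.21/2)·(0.214264 + 0.243815) = -0.710005
p(0.42) ≈ -0.7100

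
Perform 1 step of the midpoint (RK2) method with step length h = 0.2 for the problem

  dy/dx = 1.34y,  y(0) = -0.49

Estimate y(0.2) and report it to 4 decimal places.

-0.6389

Midpoint: k1 = f(x_n, y_n); k2 = f(x_n + h/2, y_n + (h/2)·k1); y_{n+1} = y_n + h·k2.
x=0.000000, y=-0.490000:
  k1 = f(0.000000, -0.490000) = -0.656600
  k2 = f(0.100000, -0.555660) = -0.744584
  y ← -0.490000 + 0.2·(-0.744584) = -0.638917
y(0.2) ≈ -0.6389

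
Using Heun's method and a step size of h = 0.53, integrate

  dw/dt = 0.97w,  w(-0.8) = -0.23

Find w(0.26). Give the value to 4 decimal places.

Heun: k1 = f(t_n, w_n); k2 = f(t_n + h, w_n + h·k1); w_{n+1} = w_n + (h/2)·(k1 + k2).
t=-0.800000, w=-0.230000:
  k1 = f(-0.800000, -0.230000) = -0.223100
  k2 = f(-0.270000, -0.348243) = -0.337796
  w ← -0.230000 + (0.53/2)·(-0.223100 + (-0.337796)) = -0.378637
t=-0.270000, w=-0.378637:
  k1 = f(-0.270000, -0.378637) = -0.367278
  k2 = f(0.260000, -0.573295) = -0.556096
  w ← -0.378637 + (0.53/2)·(-0.367278 + (-0.556096)) = -0.623332
w(0.26) ≈ -0.6233

-0.6233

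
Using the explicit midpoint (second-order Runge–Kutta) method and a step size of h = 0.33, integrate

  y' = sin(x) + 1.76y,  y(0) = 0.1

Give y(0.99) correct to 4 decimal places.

Midpoint: k1 = f(x_n, y_n); k2 = f(x_n + h/2, y_n + (h/2)·k1); y_{n+1} = y_n + h·k2.
x=0.000000, y=0.100000:
  k1 = f(0.000000, 0.100000) = 0.176000
  k2 = f(0.165000, 0.129040) = 0.391363
  y ← 0.100000 + 0.33·0.391363 = 0.229150
x=0.330000, y=0.229150:
  k1 = f(0.330000, 0.229150) = 0.727347
  k2 = f(0.495000, 0.349162) = 1.089557
  y ← 0.229150 + 0.33·1.089557 = 0.588703
x=0.660000, y=0.588703:
  k1 = f(0.660000, 0.588703) = 1.649235
  k2 = f(0.825000, 0.860827) = 2.249603
  y ← 0.588703 + 0.33·2.249603 = 1.331073
y(0.99) ≈ 1.3311

1.3311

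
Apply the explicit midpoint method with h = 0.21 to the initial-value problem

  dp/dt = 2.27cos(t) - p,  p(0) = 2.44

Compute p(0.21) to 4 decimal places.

2.4054

Midpoint: k1 = f(t_n, p_n); k2 = f(t_n + h/2, p_n + (h/2)·k1); p_{n+1} = p_n + h·k2.
t=0.000000, p=2.440000:
  k1 = f(0.000000, 2.440000) = -0.170000
  k2 = f(0.105000, 2.422150) = -0.164652
  p ← 2.440000 + 0.21·(-0.164652) = 2.405423
p(0.21) ≈ 2.4054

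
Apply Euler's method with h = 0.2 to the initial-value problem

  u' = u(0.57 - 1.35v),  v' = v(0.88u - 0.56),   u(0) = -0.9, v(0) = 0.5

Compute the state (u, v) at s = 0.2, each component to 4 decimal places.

Euler on (u,v): u_{n+1} = u_n + h·u', v_{n+1} = v_n + h·v'.
0.000000: (-0.900000, 0.500000); f=(0.094500, -0.676000) → (-0.881100, 0.364800)
(u(0.2), v(0.2)) ≈ (-0.8811, 0.3648)

-0.8811, 0.3648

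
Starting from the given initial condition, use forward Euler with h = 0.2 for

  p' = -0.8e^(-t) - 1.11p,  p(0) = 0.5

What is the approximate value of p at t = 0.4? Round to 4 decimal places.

0.0472

Euler: p_{n+1} = p_n + h·f(t_n, p_n).
t=0.000000, p=0.500000: f=-1.355000 → p ← 0.500000 + 0.2·(-1.355000) = 0.229000
t=0.200000, p=0.229000: f=-0.909175 → p ← 0.229000 + 0.2·(-0.909175) = 0.047165
p(0.4) ≈ 0.0472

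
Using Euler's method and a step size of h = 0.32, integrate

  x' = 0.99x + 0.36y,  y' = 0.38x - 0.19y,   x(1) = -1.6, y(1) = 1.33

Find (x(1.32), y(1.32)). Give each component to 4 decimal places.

-1.9537, 1.0546

Euler on (x,y): x_{n+1} = x_n + h·x', y_{n+1} = y_n + h·y'.
1.000000: (-1.600000, 1.330000); f=(-1.105200, -0.860700) → (-1.953664, 1.054576)
(x(1.32), y(1.32)) ≈ (-1.9537, 1.0546)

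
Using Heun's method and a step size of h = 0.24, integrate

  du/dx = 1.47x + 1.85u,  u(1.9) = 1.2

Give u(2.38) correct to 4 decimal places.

5.1492

Heun: k1 = f(x_n, u_n); k2 = f(x_n + h, u_n + h·k1); u_{n+1} = u_n + (h/2)·(k1 + k2).
x=1.900000, u=1.200000:
  k1 = f(1.900000, 1.200000) = 5.013000
  k2 = f(2.140000, 2.403120) = 7.591572
  u ← 1.200000 + (0.24/2)·(5.013000 + 7.591572) = 2.712549
x=2.140000, u=2.712549:
  k1 = f(2.140000, 2.712549) = 8.164015
  k2 = f(2.380000, 4.671912) = 12.141638
  u ← 2.712549 + (0.24/2)·(8.164015 + 12.141638) = 5.149227
u(2.38) ≈ 5.1492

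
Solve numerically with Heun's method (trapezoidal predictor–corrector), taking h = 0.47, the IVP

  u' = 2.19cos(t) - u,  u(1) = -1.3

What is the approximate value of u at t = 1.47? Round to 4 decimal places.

-0.6334

Heun: k1 = f(t_n, u_n); k2 = f(t_n + h, u_n + h·k1); u_{n+1} = u_n + (h/2)·(k1 + k2).
t=1.000000, u=-1.300000:
  k1 = f(1.000000, -1.300000) = 2.483262
  k2 = f(1.470000, -0.132867) = 0.353237
  u ← -1.300000 + (0.47/2)·(2.483262 + 0.353237) = -0.633423
u(1.47) ≈ -0.6334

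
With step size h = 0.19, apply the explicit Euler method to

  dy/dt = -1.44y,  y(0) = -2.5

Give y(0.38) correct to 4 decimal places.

Euler: y_{n+1} = y_n + h·f(t_n, y_n).
t=0.000000, y=-2.500000: f=3.600000 → y ← -2.500000 + 0.19·3.600000 = -1.816000
t=0.190000, y=-1.816000: f=2.615040 → y ← -1.816000 + 0.19·2.615040 = -1.319142
y(0.38) ≈ -1.3191

-1.3191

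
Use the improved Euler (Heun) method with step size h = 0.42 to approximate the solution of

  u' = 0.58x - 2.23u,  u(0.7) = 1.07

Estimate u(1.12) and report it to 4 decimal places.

Heun: k1 = f(x_n, u_n); k2 = f(x_n + h, u_n + h·k1); u_{n+1} = u_n + (h/2)·(k1 + k2).
x=0.700000, u=1.070000:
  k1 = f(0.700000, 1.070000) = -1.980100
  k2 = f(1.120000, 0.238358) = 0.118062
  u ← 1.070000 + (0.42/2)·(-1.980100 + 0.118062) = 0.678972
u(1.12) ≈ 0.6790

0.6790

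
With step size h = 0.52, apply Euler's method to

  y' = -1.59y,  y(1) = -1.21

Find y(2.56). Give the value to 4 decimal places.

-0.0063

Euler: y_{n+1} = y_n + h·f(s_n, y_n).
s=1.000000, y=-1.210000: f=1.923900 → y ← -1.210000 + 0.52·1.923900 = -0.209572
s=1.520000, y=-0.209572: f=0.333219 → y ← -0.209572 + 0.52·0.333219 = -0.036298
s=2.040000, y=-0.036298: f=0.057714 → y ← -0.036298 + 0.52·0.057714 = -0.006287
y(2.56) ≈ -0.0063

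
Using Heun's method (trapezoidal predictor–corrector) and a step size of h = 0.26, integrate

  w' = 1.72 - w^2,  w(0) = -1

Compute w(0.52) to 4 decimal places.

Heun: k1 = f(s_n, w_n); k2 = f(s_n + h, w_n + h·k1); w_{n+1} = w_n + (h/2)·(k1 + k2).
s=0.000000, w=-1.000000:
  k1 = f(0.000000, -1.000000) = 0.720000
  k2 = f(0.260000, -0.812800) = 1.059356
  w ← -1.000000 + (0.26/2)·(0.720000 + 1.059356) = -0.768684
s=0.260000, w=-0.768684:
  k1 = f(0.260000, -0.768684) = 1.129125
  k2 = f(0.520000, -0.475111) = 1.494269
  w ← -0.768684 + (0.26/2)·(1.129125 + 1.494269) = -0.427642
w(0.52) ≈ -0.4276

-0.4276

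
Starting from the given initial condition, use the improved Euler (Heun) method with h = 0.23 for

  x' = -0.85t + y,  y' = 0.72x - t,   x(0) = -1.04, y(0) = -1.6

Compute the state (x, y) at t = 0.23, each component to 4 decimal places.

Heun on (x,y): k1 = f(t_n, state_n); k2 = f(t_n + h, state_n + h·k1); state_{n+1} = state_n + (h/2)·(k1 + k2).
0.000000: (-1.040000, -1.600000)
  k1 = (-1.600000, -0.748800)
  predictor → (-1.408000, -1.772224)
  k2 = (-1.967724, -1.243760)
  → (-1.450288, -1.829144)
(x(0.23), y(0.23)) ≈ (-1.4503, -1.8291)

-1.4503, -1.8291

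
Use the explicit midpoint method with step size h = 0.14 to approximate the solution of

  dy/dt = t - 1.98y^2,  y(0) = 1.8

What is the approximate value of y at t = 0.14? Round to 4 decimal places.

Midpoint: k1 = f(t_n, y_n); k2 = f(t_n + h/2, y_n + (h/2)·k1); y_{n+1} = y_n + h·k2.
t=0.000000, y=1.800000:
  k1 = f(0.000000, 1.800000) = -6.415200
  k2 = f(0.070000, 1.350936) = -3.543556
  y ← 1.800000 + 0.14·(-3.543556) = 1.303902
y(0.14) ≈ 1.3039

1.3039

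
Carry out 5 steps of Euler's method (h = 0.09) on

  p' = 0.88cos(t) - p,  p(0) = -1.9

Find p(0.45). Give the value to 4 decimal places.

Euler: p_{n+1} = p_n + h·f(t_n, p_n).
t=0.000000, p=-1.900000: f=2.780000 → p ← -1.900000 + 0.09·2.780000 = -1.649800
t=0.090000, p=-1.649800: f=2.526238 → p ← -1.649800 + 0.09·2.526238 = -1.422439
t=0.180000, p=-1.422439: f=2.288221 → p ← -1.422439 + 0.09·2.288221 = -1.216499
t=0.270000, p=-1.216499: f=2.064617 → p ← -1.216499 + 0.09·2.064617 = -1.030683
t=0.360000, p=-1.030683: f=1.854272 → p ← -1.030683 + 0.09·1.854272 = -0.863799
p(0.45) ≈ -0.8638

-0.8638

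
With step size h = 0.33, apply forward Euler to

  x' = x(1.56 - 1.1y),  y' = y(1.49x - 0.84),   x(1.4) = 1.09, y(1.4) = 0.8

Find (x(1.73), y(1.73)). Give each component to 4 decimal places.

Euler on (x,y): x_{n+1} = x_n + h·x', y_{n+1} = y_n + h·y'.
1.400000: (1.090000, 0.800000); f=(0.741200, 0.627280) → (1.334596, 1.007002)
(x(1.73), y(1.73)) ≈ (1.3346, 1.0070)

1.3346, 1.0070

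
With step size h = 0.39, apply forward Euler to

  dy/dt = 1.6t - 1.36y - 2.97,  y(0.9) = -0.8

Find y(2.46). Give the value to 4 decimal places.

Euler: y_{n+1} = y_n + h·f(t_n, y_n).
t=0.900000, y=-0.800000: f=-0.442000 → y ← -0.800000 + 0.39·(-0.442000) = -0.972380
t=1.290000, y=-0.972380: f=0.416437 → y ← -0.972380 + 0.39·0.416437 = -0.809970
t=1.680000, y=-0.809970: f=0.819559 → y ← -0.809970 + 0.39·0.819559 = -0.490342
t=2.070000, y=-0.490342: f=1.008865 → y ← -0.490342 + 0.39·1.008865 = -0.096884
y(2.46) ≈ -0.0969

-0.0969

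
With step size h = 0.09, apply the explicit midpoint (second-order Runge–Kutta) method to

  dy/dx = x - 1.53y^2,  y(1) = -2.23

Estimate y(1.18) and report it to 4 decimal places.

-4.6906

Midpoint: k1 = f(x_n, y_n); k2 = f(x_n + h/2, y_n + (h/2)·k1); y_{n+1} = y_n + h·k2.
x=1.000000, y=-2.230000:
  k1 = f(1.000000, -2.230000) = -6.608537
  k2 = f(1.045000, -2.527384) = -8.728136
  y ← -2.230000 + 0.09·(-8.728136) = -3.015532
x=1.090000, y=-3.015532:
  k1 = f(1.090000, -3.015532) = -12.822955
  k2 = f(1.135000, -3.592565) = -18.611983
  y ← -3.015532 + 0.09·(-18.611983) = -4.690611
y(1.18) ≈ -4.6906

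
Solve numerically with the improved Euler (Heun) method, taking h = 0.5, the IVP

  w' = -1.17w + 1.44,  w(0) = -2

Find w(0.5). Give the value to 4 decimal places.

-0.6628

Heun: k1 = f(t_n, w_n); k2 = f(t_n + h, w_n + h·k1); w_{n+1} = w_n + (h/2)·(k1 + k2).
t=0.000000, w=-2.000000:
  k1 = f(0.000000, -2.000000) = 3.780000
  k2 = f(0.500000, -0.110000) = 1.568700
  w ← -2.000000 + (0.5/2)·(3.780000 + 1.568700) = -0.662825
w(0.5) ≈ -0.6628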